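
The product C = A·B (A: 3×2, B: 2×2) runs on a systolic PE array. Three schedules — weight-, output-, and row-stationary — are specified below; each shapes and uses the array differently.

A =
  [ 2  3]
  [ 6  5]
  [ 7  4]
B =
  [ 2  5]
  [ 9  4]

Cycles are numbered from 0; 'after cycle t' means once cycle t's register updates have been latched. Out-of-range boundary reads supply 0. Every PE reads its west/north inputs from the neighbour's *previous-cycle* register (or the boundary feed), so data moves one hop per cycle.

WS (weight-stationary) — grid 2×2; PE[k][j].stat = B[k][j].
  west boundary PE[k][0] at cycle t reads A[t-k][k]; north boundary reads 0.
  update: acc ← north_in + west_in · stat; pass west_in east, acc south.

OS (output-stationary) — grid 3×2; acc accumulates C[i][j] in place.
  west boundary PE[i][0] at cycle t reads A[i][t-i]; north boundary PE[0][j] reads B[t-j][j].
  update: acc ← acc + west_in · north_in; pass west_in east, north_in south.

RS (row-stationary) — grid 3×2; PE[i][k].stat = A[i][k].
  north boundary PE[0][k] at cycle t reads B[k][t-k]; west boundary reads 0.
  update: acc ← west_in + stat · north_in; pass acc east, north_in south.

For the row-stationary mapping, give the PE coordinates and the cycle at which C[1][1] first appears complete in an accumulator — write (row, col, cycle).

RS: C[1][1] accumulates in PE[1][1]:
  t=0 PE[1][1]: acc=0 h=0 v=0
  t=1 PE[1][1]: acc=0 h=0 v=0
  t=2 PE[1][1]: acc=57 h=57 v=9
  t=3 PE[1][1]: acc=50 h=50 v=4

(row, col, cycle) = (1, 1, 3)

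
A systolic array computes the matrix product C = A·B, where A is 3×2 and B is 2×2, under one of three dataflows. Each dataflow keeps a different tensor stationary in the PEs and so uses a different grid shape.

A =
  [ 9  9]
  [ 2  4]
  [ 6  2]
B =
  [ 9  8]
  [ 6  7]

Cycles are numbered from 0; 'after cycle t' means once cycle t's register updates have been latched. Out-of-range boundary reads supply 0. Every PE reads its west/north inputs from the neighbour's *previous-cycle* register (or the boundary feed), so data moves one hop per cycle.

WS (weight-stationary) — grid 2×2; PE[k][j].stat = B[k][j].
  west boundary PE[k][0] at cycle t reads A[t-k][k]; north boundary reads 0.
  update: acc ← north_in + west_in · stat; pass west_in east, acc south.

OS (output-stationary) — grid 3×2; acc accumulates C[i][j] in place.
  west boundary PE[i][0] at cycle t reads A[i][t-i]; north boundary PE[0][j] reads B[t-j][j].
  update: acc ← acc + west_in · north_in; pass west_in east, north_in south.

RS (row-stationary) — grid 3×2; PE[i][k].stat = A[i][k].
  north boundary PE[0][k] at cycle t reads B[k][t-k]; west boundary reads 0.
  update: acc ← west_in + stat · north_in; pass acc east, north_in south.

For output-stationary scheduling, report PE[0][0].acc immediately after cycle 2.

OS (3×2). Following PE[0][0] plus its west/north inputs:
  0: (0,0).acc=81  regs=<9,9>
  1: (0,0).acc=135  regs=<9,6>
  2: (0,0).acc=135  regs=<0,0>

PE[0][0].acc = 135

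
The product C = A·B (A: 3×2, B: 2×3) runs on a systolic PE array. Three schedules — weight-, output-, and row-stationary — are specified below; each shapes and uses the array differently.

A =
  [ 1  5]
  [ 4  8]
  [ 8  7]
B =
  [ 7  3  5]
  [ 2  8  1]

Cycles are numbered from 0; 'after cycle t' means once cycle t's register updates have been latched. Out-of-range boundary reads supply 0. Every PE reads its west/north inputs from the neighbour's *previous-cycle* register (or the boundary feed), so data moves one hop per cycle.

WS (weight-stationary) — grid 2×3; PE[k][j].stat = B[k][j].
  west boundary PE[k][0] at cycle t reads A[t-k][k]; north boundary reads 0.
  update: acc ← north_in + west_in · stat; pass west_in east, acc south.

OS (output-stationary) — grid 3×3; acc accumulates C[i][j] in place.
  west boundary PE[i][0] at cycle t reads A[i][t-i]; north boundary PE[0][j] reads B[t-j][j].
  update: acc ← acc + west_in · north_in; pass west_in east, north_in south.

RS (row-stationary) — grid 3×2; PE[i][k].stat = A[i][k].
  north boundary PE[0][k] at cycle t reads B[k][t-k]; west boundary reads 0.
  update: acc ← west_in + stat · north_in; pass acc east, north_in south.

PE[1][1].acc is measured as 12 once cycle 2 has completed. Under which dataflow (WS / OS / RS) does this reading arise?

Under WS (2×3), PE[1][1]:
  0: (1,1).acc=0  regs=<0,0>
  1: (1,1).acc=0  regs=<0,0>
  2: (1,1).acc=43  regs=<5,43>
Under OS (3×3), PE[1][1]:
  0: (1,1).acc=0  regs=<0,0>
  1: (1,1).acc=0  regs=<0,0>
  2: (1,1).acc=12  regs=<4,3>
Under RS (3×2), PE[1][1]:
  0: (1,1).acc=0  regs=<0,0>
  1: (1,1).acc=0  regs=<0,0>
  2: (1,1).acc=44  regs=<44,2>

dataflow = OS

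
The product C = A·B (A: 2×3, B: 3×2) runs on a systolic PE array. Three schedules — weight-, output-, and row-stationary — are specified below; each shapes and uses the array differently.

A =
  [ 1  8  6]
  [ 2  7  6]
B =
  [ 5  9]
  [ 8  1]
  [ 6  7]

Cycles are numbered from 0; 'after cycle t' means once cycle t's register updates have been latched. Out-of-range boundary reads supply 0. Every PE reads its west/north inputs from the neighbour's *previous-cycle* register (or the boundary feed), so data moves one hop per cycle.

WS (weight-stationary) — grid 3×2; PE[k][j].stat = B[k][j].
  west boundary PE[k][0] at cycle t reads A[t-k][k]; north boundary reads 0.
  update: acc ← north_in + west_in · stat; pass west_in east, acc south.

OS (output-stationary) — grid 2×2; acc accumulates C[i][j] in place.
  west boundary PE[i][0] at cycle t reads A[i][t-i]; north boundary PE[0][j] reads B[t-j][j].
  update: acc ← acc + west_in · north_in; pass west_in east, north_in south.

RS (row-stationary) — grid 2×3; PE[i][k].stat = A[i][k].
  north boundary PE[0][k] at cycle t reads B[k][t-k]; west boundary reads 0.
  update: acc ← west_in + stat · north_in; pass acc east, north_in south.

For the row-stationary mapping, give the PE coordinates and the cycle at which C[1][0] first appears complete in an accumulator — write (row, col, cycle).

RS — PE[1][2] is where C[1][0] collects:
  [0] (1,2) acc=0 (h:0 v:0)
  [1] (1,2) acc=0 (h:0 v:0)
  [2] (1,2) acc=0 (h:0 v:0)
  [3] (1,2) acc=102 (h:102 v:6)

(row, col, cycle) = (1, 2, 3)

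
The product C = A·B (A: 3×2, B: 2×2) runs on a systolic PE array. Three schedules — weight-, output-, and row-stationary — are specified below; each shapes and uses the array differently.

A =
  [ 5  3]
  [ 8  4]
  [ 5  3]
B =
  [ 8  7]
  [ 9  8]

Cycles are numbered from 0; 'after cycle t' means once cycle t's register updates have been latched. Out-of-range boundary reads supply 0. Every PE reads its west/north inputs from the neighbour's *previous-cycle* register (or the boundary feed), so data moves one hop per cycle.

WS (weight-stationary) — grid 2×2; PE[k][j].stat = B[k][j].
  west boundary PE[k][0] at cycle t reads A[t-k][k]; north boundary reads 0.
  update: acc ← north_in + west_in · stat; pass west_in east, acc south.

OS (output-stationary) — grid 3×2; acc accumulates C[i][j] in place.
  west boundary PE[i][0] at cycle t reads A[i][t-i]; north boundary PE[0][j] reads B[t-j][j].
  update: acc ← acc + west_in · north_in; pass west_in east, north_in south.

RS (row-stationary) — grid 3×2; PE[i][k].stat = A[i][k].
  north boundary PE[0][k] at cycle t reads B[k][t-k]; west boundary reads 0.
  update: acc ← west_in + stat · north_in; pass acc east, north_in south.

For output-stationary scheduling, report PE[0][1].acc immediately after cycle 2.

OS (3×2). Following PE[0][1] plus its west/north inputs:
  [0] (0,0) acc=40 (h:5 v:8)
  [0] (0,1) acc=0 (h:0 v:0)
  [1] (0,0) acc=67 (h:3 v:9)
  [1] (0,1) acc=35 (h:5 v:7)
  [2] (0,0) acc=67 (h:0 v:0)
  [2] (0,1) acc=59 (h:3 v:8)

PE[0][1].acc = 59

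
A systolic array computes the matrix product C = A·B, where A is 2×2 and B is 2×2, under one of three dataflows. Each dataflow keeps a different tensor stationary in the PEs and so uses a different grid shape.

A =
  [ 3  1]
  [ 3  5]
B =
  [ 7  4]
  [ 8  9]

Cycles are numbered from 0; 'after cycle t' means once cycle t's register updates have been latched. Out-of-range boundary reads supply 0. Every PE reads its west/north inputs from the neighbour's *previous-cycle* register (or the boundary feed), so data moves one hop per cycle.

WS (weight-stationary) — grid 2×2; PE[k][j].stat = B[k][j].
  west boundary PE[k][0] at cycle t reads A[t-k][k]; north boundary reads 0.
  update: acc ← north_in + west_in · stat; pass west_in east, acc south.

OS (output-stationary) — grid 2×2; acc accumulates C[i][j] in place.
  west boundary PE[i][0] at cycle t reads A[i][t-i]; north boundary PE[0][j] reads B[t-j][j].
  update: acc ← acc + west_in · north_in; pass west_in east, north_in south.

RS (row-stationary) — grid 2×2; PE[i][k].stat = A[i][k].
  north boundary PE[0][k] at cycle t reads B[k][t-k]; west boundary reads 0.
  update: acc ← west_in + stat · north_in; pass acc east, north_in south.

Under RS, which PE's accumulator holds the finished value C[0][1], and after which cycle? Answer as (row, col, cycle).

(row, col, cycle) = (0, 1, 2)

RS — PE[0][1] is where C[0][1] collects:
  0: (0,1).acc=0  regs=<0,0>
  1: (0,1).acc=29  regs=<29,8>
  2: (0,1).acc=21  regs=<21,9>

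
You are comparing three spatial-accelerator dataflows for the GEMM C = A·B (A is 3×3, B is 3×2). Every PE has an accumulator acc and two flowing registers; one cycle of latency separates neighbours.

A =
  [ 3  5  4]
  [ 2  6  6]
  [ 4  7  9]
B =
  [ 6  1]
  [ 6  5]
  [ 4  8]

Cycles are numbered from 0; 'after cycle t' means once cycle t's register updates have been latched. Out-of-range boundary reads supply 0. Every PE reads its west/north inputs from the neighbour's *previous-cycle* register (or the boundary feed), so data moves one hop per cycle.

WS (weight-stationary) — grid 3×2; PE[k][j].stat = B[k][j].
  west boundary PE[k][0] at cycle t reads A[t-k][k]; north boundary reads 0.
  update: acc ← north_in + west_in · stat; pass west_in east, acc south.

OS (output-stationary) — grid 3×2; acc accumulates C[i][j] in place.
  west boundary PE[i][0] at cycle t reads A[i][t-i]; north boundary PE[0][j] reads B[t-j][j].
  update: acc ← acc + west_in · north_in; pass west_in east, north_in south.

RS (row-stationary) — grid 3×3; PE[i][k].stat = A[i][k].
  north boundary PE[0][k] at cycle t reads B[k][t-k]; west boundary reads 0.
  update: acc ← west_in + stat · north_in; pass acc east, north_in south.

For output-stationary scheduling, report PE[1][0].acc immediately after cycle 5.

OS 3×2: PE[1][0] cycle-by-cycle (with neighbour feeds):
  after 0 — PE[0][0] acc=18, pass-E 3, pass-S 6
  after 0 — PE[1][0] acc=0, pass-E 0, pass-S 0
  after 1 — PE[0][0] acc=48, pass-E 5, pass-S 6
  after 1 — PE[1][0] acc=12, pass-E 2, pass-S 6
  after 2 — PE[0][0] acc=64, pass-E 4, pass-S 4
  after 2 — PE[1][0] acc=48, pass-E 6, pass-S 6
  after 3 — PE[0][0] acc=64, pass-E 0, pass-S 0
  after 3 — PE[1][0] acc=72, pass-E 6, pass-S 4
  after 4 — PE[0][0] acc=64, pass-E 0, pass-S 0
  after 4 — PE[1][0] acc=72, pass-E 0, pass-S 0
  after 5 — PE[0][0] acc=64, pass-E 0, pass-S 0
  after 5 — PE[1][0] acc=72, pass-E 0, pass-S 0

PE[1][0].acc = 72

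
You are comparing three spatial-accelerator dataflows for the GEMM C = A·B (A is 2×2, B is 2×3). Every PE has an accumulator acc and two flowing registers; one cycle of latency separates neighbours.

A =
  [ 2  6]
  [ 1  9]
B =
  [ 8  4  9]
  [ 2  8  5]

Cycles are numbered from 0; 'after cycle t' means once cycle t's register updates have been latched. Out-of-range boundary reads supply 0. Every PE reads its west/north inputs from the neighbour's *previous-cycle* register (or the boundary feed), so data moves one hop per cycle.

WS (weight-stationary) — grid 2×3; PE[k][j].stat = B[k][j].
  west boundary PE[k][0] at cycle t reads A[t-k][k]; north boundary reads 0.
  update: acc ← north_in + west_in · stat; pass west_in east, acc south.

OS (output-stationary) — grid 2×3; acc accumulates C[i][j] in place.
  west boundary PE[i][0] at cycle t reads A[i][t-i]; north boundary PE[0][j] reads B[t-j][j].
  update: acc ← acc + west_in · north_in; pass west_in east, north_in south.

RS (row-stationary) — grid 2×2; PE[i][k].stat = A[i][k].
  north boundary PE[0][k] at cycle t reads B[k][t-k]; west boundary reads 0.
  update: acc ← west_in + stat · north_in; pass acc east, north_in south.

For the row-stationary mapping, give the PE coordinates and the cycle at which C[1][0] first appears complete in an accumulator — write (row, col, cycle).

RS — PE[1][1] is where C[1][0] collects:
  step 0 · PE1,1: acc=0; fwd→0 fwd↓0
  step 1 · PE1,1: acc=0; fwd→0 fwd↓0
  step 2 · PE1,1: acc=26; fwd→26 fwd↓2

(row, col, cycle) = (1, 1, 2)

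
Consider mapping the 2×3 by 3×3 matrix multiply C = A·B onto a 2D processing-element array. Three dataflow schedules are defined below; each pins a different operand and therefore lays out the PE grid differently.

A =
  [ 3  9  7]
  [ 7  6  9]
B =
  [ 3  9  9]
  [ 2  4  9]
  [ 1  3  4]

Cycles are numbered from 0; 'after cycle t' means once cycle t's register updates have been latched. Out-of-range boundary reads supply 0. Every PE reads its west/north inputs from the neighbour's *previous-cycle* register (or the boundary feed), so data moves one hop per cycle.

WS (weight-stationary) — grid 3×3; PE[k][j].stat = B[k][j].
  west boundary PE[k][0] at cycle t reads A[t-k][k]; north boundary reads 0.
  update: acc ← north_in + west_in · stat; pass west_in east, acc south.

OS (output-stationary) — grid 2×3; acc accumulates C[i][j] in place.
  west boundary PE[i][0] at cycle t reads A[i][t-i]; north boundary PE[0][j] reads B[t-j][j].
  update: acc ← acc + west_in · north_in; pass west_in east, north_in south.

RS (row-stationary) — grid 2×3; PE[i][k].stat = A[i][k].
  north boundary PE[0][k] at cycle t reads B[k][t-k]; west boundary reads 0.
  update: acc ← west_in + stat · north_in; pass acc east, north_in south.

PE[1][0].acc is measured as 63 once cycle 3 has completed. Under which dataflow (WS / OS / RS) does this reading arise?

— WS: 3×3; PE[1][0] trace:
  t=0 PE[1][0]: acc=0 h=0 v=0
  t=1 PE[1][0]: acc=27 h=9 v=27
  t=2 PE[1][0]: acc=33 h=6 v=33
  t=3 PE[1][0]: acc=0 h=0 v=0
— OS: 2×3; PE[1][0] trace:
  t=0 PE[1][0]: acc=0 h=0 v=0
  t=1 PE[1][0]: acc=21 h=7 v=3
  t=2 PE[1][0]: acc=33 h=6 v=2
  t=3 PE[1][0]: acc=42 h=9 v=1
— RS: 2×3; PE[1][0] trace:
  t=0 PE[1][0]: acc=0 h=0 v=0
  t=1 PE[1][0]: acc=21 h=21 v=3
  t=2 PE[1][0]: acc=63 h=63 v=9
  t=3 PE[1][0]: acc=63 h=63 v=9

dataflow = RS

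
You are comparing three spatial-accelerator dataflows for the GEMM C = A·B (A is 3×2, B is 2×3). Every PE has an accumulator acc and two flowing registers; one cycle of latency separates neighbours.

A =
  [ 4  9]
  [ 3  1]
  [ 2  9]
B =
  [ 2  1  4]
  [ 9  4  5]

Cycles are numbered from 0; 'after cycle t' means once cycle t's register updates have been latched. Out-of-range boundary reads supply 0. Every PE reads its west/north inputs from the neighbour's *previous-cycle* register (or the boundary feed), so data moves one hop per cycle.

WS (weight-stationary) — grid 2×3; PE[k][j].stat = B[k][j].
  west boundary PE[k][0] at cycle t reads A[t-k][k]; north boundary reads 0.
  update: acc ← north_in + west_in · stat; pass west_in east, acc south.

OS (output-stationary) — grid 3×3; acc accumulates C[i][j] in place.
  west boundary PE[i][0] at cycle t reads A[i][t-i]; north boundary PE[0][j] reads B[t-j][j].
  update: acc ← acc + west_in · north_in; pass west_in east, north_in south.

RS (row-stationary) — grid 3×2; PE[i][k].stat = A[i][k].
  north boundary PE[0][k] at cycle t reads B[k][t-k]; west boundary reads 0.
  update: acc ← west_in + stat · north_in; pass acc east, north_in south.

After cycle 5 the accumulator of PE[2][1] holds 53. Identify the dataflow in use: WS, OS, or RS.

WS: PE[2][1] is outside its 2×3 grid.
Under OS (3×3), PE[2][1]:
  0: (2,1).acc=0  regs=<0,0>
  1: (2,1).acc=0  regs=<0,0>
  2: (2,1).acc=0  regs=<0,0>
  3: (2,1).acc=2  regs=<2,1>
  4: (2,1).acc=38  regs=<9,4>
  5: (2,1).acc=38  regs=<0,0>
Under RS (3×2), PE[2][1]:
  0: (2,1).acc=0  regs=<0,0>
  1: (2,1).acc=0  regs=<0,0>
  2: (2,1).acc=0  regs=<0,0>
  3: (2,1).acc=85  regs=<85,9>
  4: (2,1).acc=38  regs=<38,4>
  5: (2,1).acc=53  regs=<53,5>

dataflow = RS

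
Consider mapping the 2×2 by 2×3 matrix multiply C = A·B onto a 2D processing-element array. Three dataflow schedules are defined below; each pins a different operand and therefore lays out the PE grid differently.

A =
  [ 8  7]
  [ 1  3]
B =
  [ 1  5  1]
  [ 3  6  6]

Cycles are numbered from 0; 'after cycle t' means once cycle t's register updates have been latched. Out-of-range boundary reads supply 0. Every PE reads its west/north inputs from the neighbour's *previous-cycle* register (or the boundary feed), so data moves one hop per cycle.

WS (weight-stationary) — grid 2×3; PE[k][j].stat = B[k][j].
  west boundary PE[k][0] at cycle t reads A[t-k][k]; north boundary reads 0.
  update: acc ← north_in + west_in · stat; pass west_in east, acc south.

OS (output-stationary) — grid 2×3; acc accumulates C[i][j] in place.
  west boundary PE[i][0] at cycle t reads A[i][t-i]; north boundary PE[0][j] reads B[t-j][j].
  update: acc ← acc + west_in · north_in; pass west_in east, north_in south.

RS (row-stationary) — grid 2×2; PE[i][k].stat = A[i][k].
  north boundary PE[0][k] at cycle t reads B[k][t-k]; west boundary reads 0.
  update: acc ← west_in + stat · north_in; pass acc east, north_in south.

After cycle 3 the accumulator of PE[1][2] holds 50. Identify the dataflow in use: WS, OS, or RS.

WS [2×3] PE[1][2] across cycles:
  0: (1,2).acc=0  regs=<0,0>
  1: (1,2).acc=0  regs=<0,0>
  2: (1,2).acc=0  regs=<0,0>
  3: (1,2).acc=50  regs=<7,50>
OS [2×3] PE[1][2] across cycles:
  0: (1,2).acc=0  regs=<0,0>
  1: (1,2).acc=0  regs=<0,0>
  2: (1,2).acc=0  regs=<0,0>
  3: (1,2).acc=1  regs=<1,1>
RS: PE[1][2] is outside its 2×2 grid.

dataflow = WS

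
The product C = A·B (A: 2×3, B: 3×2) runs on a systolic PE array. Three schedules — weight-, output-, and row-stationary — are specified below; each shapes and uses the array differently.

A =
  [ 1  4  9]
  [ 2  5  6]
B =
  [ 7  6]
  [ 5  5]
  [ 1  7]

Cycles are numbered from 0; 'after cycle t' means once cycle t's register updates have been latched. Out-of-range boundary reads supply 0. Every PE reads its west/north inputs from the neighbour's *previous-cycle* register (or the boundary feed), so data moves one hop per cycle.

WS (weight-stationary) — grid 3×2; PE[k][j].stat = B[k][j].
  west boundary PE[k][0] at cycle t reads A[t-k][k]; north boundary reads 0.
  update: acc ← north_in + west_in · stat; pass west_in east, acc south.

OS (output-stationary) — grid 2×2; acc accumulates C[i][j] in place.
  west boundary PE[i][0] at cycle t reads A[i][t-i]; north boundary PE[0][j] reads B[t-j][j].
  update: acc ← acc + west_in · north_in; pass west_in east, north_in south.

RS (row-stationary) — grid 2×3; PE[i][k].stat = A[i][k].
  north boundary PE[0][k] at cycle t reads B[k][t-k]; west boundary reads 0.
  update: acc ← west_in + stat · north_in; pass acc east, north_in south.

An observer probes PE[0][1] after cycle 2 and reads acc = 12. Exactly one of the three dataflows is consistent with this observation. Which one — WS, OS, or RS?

dataflow = WS

WS [3×2] PE[0][1] across cycles:
  after 0 — PE[0][1] acc=0, pass-E 0, pass-S 0
  after 1 — PE[0][1] acc=6, pass-E 1, pass-S 6
  after 2 — PE[0][1] acc=12, pass-E 2, pass-S 12
OS [2×2] PE[0][1] across cycles:
  after 0 — PE[0][1] acc=0, pass-E 0, pass-S 0
  after 1 — PE[0][1] acc=6, pass-E 1, pass-S 6
  after 2 — PE[0][1] acc=26, pass-E 4, pass-S 5
RS [2×3] PE[0][1] across cycles:
  after 0 — PE[0][1] acc=0, pass-E 0, pass-S 0
  after 1 — PE[0][1] acc=27, pass-E 27, pass-S 5
  after 2 — PE[0][1] acc=26, pass-E 26, pass-S 5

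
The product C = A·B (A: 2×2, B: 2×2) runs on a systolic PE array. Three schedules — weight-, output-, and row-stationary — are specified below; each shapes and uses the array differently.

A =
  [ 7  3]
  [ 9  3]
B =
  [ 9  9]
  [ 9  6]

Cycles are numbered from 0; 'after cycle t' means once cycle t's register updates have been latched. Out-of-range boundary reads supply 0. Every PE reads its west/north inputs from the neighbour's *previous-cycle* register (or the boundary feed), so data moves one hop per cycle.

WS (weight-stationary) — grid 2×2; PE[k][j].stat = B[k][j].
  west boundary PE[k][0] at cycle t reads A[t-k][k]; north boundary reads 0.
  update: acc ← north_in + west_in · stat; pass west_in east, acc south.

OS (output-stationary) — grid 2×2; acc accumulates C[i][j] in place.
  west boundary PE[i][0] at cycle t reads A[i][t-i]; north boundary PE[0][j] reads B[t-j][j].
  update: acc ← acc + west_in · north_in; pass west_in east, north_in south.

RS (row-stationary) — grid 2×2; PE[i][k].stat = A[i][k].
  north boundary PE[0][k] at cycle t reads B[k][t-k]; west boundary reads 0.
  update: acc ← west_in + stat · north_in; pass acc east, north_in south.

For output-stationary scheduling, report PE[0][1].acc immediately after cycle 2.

OS on a 2×2 grid — tracing PE[0][1] and its feeders:
  @0  [0,0]  acc 63  |  →7  ↓9
  @0  [0,1]  acc 0  |  →0  ↓0
  @1  [0,0]  acc 90  |  →3  ↓9
  @1  [0,1]  acc 63  |  →7  ↓9
  @2  [0,0]  acc 90  |  →0  ↓0
  @2  [0,1]  acc 81  |  →3  ↓6

PE[0][1].acc = 81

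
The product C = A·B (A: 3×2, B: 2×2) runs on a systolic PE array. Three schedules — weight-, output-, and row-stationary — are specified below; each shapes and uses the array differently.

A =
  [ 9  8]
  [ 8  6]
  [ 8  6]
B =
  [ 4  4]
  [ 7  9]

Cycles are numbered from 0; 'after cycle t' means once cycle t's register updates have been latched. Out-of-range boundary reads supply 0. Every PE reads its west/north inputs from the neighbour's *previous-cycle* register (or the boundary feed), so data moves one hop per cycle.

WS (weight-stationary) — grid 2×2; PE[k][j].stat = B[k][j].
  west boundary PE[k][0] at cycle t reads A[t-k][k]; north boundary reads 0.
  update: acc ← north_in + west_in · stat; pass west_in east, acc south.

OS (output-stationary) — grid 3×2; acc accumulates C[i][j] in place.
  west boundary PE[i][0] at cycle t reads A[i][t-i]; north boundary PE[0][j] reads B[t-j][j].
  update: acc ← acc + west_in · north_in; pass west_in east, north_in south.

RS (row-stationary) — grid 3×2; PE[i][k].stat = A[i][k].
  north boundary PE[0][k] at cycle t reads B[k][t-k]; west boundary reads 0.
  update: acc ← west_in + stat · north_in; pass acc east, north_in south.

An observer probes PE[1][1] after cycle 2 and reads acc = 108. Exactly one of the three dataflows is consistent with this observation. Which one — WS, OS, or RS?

Under WS (2×2), PE[1][1]:
  step 0 · PE1,1: acc=0; fwd→0 fwd↓0
  step 1 · PE1,1: acc=0; fwd→0 fwd↓0
  step 2 · PE1,1: acc=108; fwd→8 fwd↓108
Under OS (3×2), PE[1][1]:
  step 0 · PE1,1: acc=0; fwd→0 fwd↓0
  step 1 · PE1,1: acc=0; fwd→0 fwd↓0
  step 2 · PE1,1: acc=32; fwd→8 fwd↓4
Under RS (3×2), PE[1][1]:
  step 0 · PE1,1: acc=0; fwd→0 fwd↓0
  step 1 · PE1,1: acc=0; fwd→0 fwd↓0
  step 2 · PE1,1: acc=74; fwd→74 fwd↓7

dataflow = WS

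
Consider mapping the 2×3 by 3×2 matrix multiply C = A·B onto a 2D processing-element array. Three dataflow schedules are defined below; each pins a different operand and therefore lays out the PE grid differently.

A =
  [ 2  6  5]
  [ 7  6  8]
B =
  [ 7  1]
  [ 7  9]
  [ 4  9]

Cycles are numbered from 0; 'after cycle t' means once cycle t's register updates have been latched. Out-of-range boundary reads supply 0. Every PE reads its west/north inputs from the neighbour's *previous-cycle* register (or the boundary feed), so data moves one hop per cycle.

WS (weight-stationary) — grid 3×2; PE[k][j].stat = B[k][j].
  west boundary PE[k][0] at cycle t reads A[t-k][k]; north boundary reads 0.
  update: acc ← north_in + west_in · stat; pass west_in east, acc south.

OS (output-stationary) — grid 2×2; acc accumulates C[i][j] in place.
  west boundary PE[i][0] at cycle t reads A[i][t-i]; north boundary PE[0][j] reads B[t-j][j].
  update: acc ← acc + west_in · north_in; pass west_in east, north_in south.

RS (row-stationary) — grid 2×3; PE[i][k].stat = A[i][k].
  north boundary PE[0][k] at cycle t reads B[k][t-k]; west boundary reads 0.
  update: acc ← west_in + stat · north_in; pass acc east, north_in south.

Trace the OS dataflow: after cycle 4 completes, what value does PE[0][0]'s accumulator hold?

OS on a 2×2 grid — tracing PE[0][0] and its feeders:
  @0  [0,0]  acc 14  |  →2  ↓7
  @1  [0,0]  acc 56  |  →6  ↓7
  @2  [0,0]  acc 76  |  →5  ↓4
  @3  [0,0]  acc 76  |  →0  ↓0
  @4  [0,0]  acc 76  |  →0  ↓0

PE[0][0].acc = 76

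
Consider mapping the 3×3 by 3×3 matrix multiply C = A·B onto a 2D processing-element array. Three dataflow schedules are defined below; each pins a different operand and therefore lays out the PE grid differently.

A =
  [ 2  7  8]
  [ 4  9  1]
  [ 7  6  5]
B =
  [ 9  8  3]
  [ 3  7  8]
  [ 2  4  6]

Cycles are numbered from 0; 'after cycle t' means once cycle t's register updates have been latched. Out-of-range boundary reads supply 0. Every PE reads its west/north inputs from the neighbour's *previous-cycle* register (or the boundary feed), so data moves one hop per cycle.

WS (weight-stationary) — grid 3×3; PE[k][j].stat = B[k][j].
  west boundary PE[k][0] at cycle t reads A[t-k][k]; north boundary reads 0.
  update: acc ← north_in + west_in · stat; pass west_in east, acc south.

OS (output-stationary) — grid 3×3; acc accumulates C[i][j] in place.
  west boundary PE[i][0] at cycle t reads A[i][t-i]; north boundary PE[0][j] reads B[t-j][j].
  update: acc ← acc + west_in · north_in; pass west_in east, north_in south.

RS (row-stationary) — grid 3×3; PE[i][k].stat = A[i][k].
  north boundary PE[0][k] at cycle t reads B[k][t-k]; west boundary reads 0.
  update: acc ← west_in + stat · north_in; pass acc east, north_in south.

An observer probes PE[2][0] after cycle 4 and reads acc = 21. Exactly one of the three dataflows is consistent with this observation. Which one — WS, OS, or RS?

WS [3×3] PE[2][0] across cycles:
  c0 r2c0: 0 / 0 / 0
  c1 r2c0: 0 / 0 / 0
  c2 r2c0: 55 / 8 / 55
  c3 r2c0: 65 / 1 / 65
  c4 r2c0: 91 / 5 / 91
OS [3×3] PE[2][0] across cycles:
  c0 r2c0: 0 / 0 / 0
  c1 r2c0: 0 / 0 / 0
  c2 r2c0: 63 / 7 / 9
  c3 r2c0: 81 / 6 / 3
  c4 r2c0: 91 / 5 / 2
RS [3×3] PE[2][0] across cycles:
  c0 r2c0: 0 / 0 / 0
  c1 r2c0: 0 / 0 / 0
  c2 r2c0: 63 / 63 / 9
  c3 r2c0: 56 / 56 / 8
  c4 r2c0: 21 / 21 / 3

dataflow = RS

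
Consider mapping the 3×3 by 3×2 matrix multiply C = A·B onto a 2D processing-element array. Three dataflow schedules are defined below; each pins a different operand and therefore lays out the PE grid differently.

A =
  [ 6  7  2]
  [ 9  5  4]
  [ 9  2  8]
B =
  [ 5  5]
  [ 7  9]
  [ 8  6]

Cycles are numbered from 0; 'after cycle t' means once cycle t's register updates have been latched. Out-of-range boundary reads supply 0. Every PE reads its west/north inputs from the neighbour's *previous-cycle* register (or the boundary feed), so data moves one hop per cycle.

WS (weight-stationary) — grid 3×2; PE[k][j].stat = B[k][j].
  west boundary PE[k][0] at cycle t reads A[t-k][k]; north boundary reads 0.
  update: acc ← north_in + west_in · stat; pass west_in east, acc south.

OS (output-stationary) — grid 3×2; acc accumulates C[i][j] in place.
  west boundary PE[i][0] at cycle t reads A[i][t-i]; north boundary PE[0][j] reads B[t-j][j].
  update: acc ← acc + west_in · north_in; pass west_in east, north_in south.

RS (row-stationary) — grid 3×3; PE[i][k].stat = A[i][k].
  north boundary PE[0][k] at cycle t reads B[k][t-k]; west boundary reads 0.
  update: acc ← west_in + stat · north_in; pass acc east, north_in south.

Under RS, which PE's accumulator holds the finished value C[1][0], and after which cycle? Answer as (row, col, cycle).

(row, col, cycle) = (1, 2, 3)

RS — PE[1][2] is where C[1][0] collects:
  step 0 · PE1,2: acc=0; fwd→0 fwd↓0
  step 1 · PE1,2: acc=0; fwd→0 fwd↓0
  step 2 · PE1,2: acc=0; fwd→0 fwd↓0
  step 3 · PE1,2: acc=112; fwd→112 fwd↓8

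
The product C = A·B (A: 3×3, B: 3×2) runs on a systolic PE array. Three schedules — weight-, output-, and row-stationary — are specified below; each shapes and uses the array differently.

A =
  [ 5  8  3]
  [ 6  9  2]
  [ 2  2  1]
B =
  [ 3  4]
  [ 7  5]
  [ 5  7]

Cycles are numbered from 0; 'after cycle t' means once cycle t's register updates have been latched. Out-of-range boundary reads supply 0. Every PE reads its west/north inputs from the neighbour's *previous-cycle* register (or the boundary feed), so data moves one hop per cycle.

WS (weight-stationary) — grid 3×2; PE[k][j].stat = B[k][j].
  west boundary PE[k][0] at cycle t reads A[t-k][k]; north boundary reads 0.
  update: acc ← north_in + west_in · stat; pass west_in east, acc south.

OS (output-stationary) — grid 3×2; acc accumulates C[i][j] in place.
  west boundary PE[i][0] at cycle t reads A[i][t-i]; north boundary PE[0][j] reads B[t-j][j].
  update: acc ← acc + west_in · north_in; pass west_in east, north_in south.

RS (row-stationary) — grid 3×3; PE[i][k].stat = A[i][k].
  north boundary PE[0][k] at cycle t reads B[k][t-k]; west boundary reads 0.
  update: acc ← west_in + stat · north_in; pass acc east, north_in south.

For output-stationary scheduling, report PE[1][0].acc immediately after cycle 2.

PE[1][0].acc = 81

OS on a 3×2 grid — tracing PE[1][0] and its feeders:
  @0  [0,0]  acc 15  |  →5  ↓3
  @0  [1,0]  acc 0  |  →0  ↓0
  @1  [0,0]  acc 71  |  →8  ↓7
  @1  [1,0]  acc 18  |  →6  ↓3
  @2  [0,0]  acc 86  |  →3  ↓5
  @2  [1,0]  acc 81  |  →9  ↓7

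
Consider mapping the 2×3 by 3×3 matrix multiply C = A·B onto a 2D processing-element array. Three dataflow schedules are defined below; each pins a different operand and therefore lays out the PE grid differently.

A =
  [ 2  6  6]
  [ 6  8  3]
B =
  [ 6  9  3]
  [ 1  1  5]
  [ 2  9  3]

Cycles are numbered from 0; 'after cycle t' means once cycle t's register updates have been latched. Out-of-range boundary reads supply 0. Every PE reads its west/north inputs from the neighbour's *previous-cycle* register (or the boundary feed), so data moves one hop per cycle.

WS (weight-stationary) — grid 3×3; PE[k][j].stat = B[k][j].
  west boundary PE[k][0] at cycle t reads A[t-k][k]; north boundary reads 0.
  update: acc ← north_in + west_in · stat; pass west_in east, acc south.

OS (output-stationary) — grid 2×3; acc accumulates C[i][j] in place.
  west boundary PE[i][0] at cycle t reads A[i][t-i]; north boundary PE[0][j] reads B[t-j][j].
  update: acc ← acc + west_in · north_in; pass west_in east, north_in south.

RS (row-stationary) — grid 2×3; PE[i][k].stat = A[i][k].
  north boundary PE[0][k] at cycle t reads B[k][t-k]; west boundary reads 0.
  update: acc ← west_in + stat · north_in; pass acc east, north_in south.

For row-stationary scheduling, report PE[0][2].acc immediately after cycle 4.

RS (2×3). Following PE[0][2] plus its west/north inputs:
  0: (0,1).acc=0  regs=<0,0>
  0: (0,2).acc=0  regs=<0,0>
  1: (0,1).acc=18  regs=<18,1>
  1: (0,2).acc=0  regs=<0,0>
  2: (0,1).acc=24  regs=<24,1>
  2: (0,2).acc=30  regs=<30,2>
  3: (0,1).acc=36  regs=<36,5>
  3: (0,2).acc=78  regs=<78,9>
  4: (0,1).acc=0  regs=<0,0>
  4: (0,2).acc=54  regs=<54,3>

PE[0][2].acc = 54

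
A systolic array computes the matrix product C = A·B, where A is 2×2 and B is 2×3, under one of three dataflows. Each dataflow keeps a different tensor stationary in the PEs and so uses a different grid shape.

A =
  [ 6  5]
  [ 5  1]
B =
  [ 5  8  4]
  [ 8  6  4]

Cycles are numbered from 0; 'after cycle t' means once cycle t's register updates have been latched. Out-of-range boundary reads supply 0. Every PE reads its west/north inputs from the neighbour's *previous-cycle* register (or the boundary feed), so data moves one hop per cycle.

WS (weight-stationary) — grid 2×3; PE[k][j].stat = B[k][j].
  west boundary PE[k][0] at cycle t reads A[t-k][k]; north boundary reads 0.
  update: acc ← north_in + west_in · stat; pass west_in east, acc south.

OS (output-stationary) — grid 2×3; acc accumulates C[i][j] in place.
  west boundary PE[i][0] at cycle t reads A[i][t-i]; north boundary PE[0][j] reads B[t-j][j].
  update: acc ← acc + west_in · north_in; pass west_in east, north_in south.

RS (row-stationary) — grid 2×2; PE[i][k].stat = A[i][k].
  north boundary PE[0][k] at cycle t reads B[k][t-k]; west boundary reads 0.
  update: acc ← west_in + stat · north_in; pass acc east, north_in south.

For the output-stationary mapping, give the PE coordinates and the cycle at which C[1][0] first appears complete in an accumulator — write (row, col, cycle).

(row, col, cycle) = (1, 0, 2)

OS — PE[1][0] is where C[1][0] collects:
  [0] (1,0) acc=0 (h:0 v:0)
  [1] (1,0) acc=25 (h:5 v:5)
  [2] (1,0) acc=33 (h:1 v:8)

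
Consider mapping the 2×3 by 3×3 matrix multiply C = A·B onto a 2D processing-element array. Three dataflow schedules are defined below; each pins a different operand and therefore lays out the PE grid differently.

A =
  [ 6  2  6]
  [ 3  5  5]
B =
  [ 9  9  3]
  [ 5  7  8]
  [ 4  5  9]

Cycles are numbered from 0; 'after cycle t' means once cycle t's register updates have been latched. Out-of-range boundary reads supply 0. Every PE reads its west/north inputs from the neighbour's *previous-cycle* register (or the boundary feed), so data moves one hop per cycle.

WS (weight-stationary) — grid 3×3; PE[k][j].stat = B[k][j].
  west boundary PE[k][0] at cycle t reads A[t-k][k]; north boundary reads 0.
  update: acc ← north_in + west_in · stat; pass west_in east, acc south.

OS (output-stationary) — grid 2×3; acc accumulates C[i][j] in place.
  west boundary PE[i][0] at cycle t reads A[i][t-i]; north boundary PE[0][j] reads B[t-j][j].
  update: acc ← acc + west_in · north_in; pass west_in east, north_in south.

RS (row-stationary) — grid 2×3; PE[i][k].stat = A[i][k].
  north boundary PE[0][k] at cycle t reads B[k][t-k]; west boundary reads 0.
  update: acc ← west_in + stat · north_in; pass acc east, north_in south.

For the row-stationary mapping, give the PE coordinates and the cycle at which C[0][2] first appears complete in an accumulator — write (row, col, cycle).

RS — PE[0][2] is where C[0][2] collects:
  step 0 · PE0,2: acc=0; fwd→0 fwd↓0
  step 1 · PE0,2: acc=0; fwd→0 fwd↓0
  step 2 · PE0,2: acc=88; fwd→88 fwd↓4
  step 3 · PE0,2: acc=98; fwd→98 fwd↓5
  step 4 · PE0,2: acc=88; fwd→88 fwd↓9

(row, col, cycle) = (0, 2, 4)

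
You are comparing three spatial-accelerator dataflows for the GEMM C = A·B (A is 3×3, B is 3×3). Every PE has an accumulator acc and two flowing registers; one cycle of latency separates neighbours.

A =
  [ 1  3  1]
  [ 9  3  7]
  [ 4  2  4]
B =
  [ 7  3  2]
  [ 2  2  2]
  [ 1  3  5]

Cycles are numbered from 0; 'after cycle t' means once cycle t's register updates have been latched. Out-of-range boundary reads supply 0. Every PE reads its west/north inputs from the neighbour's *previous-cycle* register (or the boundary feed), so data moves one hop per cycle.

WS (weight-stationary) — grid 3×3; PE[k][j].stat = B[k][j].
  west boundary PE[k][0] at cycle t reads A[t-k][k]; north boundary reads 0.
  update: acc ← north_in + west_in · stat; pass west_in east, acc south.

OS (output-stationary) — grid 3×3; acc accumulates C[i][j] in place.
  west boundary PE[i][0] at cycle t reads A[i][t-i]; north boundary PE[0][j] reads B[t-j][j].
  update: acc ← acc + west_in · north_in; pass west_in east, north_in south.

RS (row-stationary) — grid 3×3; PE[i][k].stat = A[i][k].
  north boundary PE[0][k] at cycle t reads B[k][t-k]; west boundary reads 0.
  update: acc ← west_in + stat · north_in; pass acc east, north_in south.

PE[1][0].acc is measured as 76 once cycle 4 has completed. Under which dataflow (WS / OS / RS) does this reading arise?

— WS: 3×3; PE[1][0] trace:
  [0] (1,0) acc=0 (h:0 v:0)
  [1] (1,0) acc=13 (h:3 v:13)
  [2] (1,0) acc=69 (h:3 v:69)
  [3] (1,0) acc=32 (h:2 v:32)
  [4] (1,0) acc=0 (h:0 v:0)
— OS: 3×3; PE[1][0] trace:
  [0] (1,0) acc=0 (h:0 v:0)
  [1] (1,0) acc=63 (h:9 v:7)
  [2] (1,0) acc=69 (h:3 v:2)
  [3] (1,0) acc=76 (h:7 v:1)
  [4] (1,0) acc=76 (h:0 v:0)
— RS: 3×3; PE[1][0] trace:
  [0] (1,0) acc=0 (h:0 v:0)
  [1] (1,0) acc=63 (h:63 v:7)
  [2] (1,0) acc=27 (h:27 v:3)
  [3] (1,0) acc=18 (h:18 v:2)
  [4] (1,0) acc=0 (h:0 v:0)

dataflow = OS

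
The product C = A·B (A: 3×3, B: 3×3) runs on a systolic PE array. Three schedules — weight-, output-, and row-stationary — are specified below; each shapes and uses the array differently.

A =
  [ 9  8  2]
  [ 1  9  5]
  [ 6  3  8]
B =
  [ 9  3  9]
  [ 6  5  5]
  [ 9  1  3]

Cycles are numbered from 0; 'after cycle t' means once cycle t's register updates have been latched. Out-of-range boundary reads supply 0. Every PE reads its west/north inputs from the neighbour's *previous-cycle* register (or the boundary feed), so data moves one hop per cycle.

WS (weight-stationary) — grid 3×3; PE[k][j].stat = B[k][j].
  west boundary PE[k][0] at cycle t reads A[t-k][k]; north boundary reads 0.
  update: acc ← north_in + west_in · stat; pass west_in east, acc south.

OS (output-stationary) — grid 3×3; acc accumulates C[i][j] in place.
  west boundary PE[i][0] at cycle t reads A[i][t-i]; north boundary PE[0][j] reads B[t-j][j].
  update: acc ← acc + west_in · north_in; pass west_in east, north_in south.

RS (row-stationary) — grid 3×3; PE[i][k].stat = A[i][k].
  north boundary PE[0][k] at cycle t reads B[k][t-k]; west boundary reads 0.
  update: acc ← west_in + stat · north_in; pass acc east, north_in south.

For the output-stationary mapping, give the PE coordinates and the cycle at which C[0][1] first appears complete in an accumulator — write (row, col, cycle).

(row, col, cycle) = (0, 1, 3)

OS: C[0][1] accumulates in PE[0][1]:
  after 0 — PE[0][1] acc=0, pass-E 0, pass-S 0
  after 1 — PE[0][1] acc=27, pass-E 9, pass-S 3
  after 2 — PE[0][1] acc=67, pass-E 8, pass-S 5
  after 3 — PE[0][1] acc=69, pass-E 2, pass-S 1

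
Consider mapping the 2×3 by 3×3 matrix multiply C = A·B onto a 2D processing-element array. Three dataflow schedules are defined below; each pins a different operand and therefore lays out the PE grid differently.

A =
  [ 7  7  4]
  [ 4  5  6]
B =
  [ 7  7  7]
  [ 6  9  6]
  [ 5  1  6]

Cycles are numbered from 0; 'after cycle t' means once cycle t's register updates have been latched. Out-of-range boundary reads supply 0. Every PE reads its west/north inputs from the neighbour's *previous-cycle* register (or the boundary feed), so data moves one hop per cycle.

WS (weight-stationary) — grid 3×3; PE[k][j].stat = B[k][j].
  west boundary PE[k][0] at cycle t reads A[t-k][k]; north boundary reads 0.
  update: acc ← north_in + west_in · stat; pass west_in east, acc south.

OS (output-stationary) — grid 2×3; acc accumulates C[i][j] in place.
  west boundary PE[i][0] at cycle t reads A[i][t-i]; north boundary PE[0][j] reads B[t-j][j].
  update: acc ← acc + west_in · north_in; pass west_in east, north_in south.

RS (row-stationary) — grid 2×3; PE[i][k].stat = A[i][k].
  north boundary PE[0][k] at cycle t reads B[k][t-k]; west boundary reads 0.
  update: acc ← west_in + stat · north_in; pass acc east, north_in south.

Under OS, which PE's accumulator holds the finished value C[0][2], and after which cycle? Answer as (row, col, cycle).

(row, col, cycle) = (0, 2, 4)

OS: C[0][2] accumulates in PE[0][2]:
  t=0 PE[0][2]: acc=0 h=0 v=0
  t=1 PE[0][2]: acc=0 h=0 v=0
  t=2 PE[0][2]: acc=49 h=7 v=7
  t=3 PE[0][2]: acc=91 h=7 v=6
  t=4 PE[0][2]: acc=115 h=4 v=6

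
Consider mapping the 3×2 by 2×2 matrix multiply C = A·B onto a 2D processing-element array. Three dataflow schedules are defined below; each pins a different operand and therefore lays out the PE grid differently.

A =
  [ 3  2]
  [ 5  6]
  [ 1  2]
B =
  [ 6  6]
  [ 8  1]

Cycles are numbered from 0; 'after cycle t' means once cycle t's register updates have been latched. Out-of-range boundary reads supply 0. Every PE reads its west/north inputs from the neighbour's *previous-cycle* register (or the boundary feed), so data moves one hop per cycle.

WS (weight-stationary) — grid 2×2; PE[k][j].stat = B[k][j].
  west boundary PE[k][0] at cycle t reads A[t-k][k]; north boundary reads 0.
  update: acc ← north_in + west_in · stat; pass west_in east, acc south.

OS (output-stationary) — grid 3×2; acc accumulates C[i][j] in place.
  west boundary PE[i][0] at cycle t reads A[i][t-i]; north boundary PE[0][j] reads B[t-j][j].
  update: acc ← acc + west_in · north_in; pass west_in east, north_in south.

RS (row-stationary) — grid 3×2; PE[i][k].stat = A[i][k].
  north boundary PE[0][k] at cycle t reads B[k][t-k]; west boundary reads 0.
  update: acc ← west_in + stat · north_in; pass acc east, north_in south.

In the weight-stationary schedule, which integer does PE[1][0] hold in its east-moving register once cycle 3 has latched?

register = 2

Tracing WS — 2×2 array, target PE[1][0]:
  c0 r0c0: 18 / 3 / 18
  c0 r1c0: 0 / 0 / 0
  c1 r0c0: 30 / 5 / 30
  c1 r1c0: 34 / 2 / 34
  c2 r0c0: 6 / 1 / 6
  c2 r1c0: 78 / 6 / 78
  c3 r0c0: 0 / 0 / 0
  c3 r1c0: 22 / 2 / 22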